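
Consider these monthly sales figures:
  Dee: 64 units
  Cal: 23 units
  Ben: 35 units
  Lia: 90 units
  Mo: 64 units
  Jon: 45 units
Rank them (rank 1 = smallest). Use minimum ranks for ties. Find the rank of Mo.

4

Sorted (ascending): 23, 35, 45, 64, 64, 90
The 2 values of 64 occupy positions 4–5 → each gets rank 4.
Mo has value 64 units → rank 4.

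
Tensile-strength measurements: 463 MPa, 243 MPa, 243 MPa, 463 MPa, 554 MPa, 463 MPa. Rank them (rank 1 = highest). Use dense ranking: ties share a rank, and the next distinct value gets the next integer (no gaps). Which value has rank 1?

Sorted (descending): 554, 463, 463, 463, 243, 243
The 3 values of 463 share dense rank 2.
The 2 values of 243 share dense rank 3.
Remaining distinct values take the next consecutive integers.
Rank 1 → value 554.

554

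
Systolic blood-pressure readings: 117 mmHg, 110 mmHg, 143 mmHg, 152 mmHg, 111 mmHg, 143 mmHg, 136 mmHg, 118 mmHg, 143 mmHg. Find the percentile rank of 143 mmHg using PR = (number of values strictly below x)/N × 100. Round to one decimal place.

N = 9.
Strictly below 143: 5. Equal to 143: 3.
PR = 5/9 × 100 = 55.6

55.6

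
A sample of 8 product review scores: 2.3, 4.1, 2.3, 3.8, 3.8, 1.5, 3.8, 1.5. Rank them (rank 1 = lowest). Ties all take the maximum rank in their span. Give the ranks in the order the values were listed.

Sorted (ascending): 1.5, 1.5, 2.3, 2.3, 3.8, 3.8, 3.8, 4.1
The 2 values of 1.5 occupy positions 1–2 → each gets rank 2.
The 2 values of 2.3 occupy positions 3–4 → each gets rank 4.
The 3 values of 3.8 occupy positions 5–7 → each gets rank 7.

4, 8, 4, 7, 7, 2, 7, 2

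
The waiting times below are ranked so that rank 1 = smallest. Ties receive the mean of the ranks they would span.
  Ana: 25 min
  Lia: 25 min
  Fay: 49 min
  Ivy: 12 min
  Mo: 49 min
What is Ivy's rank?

Sorted (ascending): 12, 25, 25, 49, 49
The 2 values of 25 occupy positions 2–3 → average rank (2+3)/2 = 2.5.
The 2 values of 49 occupy positions 4–5 → average rank (4+5)/2 = 4.5.
Ivy has value 12 min → rank 1.

1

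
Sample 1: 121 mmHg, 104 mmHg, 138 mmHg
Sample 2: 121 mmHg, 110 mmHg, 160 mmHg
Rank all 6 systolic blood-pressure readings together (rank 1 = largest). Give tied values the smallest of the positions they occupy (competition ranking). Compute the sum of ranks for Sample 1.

11

Sorted (descending): 160, 138, 121, 121, 110, 104
The 2 values of 121 occupy positions 3–4 → each gets rank 3.
Sample 1 values → pooled ranks: 121→3, 104→6, 138→2
Rank sum = 3 + 6 + 2 = 11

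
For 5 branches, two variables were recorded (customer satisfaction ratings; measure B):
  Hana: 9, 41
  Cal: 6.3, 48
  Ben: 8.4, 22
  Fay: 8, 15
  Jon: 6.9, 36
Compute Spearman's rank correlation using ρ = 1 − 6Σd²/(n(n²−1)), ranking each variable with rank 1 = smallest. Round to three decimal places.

Ranks of variable 1: 5, 1, 4, 3, 2
Ranks of variable 2: 4, 5, 2, 1, 3
d = r₁ − r₂: 1, -4, 2, 2, -1
d²: 1, 16, 4, 4, 1; Σd² = 26
ρ = 1 − 6·26/(5·24) = 1 − 156/120 = -0.300

-0.300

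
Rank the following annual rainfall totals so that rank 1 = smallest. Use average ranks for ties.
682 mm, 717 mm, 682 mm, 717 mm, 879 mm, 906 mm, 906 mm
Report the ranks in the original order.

Sorted (ascending): 682, 682, 717, 717, 879, 906, 906
The 2 values of 682 occupy positions 1–2 → average rank (1+2)/2 = 1.5.
The 2 values of 717 occupy positions 3–4 → average rank (3+4)/2 = 3.5.
The 2 values of 906 occupy positions 6–7 → average rank (6+7)/2 = 6.5.

1.5, 3.5, 1.5, 3.5, 5, 6.5, 6.5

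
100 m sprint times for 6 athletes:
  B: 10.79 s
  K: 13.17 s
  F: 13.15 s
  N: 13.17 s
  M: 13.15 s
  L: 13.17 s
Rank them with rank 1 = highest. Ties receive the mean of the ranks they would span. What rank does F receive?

4.5

Sorted (descending): 13.17, 13.17, 13.17, 13.15, 13.15, 10.79
The 3 values of 13.17 occupy positions 1–3 → average rank 2.
The 2 values of 13.15 occupy positions 4–5 → average rank (4+5)/2 = 4.5.
F has value 13.15 s → rank 4.5.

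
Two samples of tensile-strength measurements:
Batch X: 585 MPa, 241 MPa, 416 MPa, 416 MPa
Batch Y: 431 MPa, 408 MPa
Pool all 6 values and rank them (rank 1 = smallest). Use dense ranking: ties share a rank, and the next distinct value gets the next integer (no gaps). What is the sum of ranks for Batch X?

Sorted (ascending): 241, 408, 416, 416, 431, 585
The 2 values of 416 share dense rank 3.
Remaining distinct values take the next consecutive integers.
Batch X values → pooled ranks: 585→5, 241→1, 416→3, 416→3
Rank sum = 5 + 1 + 3 + 3 = 12

12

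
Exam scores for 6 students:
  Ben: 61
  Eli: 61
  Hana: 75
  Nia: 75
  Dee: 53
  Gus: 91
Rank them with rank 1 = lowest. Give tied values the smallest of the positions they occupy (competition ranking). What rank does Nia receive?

Sorted (ascending): 53, 61, 61, 75, 75, 91
The 2 values of 61 occupy positions 2–3 → each gets rank 2.
The 2 values of 75 occupy positions 4–5 → each gets rank 4.
Nia has value 75 → rank 4.

4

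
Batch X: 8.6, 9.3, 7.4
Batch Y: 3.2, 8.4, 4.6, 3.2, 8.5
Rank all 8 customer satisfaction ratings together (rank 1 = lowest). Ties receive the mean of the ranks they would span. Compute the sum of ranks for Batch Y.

17

Sorted (ascending): 3.2, 3.2, 4.6, 7.4, 8.4, 8.5, 8.6, 9.3
The 2 values of 3.2 occupy positions 1–2 → average rank (1+2)/2 = 1.5.
Batch Y values → pooled ranks: 3.2→1.5, 8.4→5, 4.6→3, 3.2→1.5, 8.5→6
Rank sum = 1.5 + 5 + 3 + 1.5 + 6 = 17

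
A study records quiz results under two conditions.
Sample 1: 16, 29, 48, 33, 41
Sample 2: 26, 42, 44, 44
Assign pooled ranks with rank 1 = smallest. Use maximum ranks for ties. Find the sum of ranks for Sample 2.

24

Sorted (ascending): 16, 26, 29, 33, 41, 42, 44, 44, 48
The 2 values of 44 occupy positions 7–8 → each gets rank 8.
Sample 2 values → pooled ranks: 26→2, 42→6, 44→8, 44→8
Rank sum = 2 + 6 + 8 + 8 = 24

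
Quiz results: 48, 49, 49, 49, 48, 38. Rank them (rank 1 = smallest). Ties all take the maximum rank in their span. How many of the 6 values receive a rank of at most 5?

3

Sorted (ascending): 38, 48, 48, 49, 49, 49
The 2 values of 48 occupy positions 2–3 → each gets rank 3.
The 3 values of 49 occupy positions 4–6 → each gets rank 6.
Ranks ≤ 5: {1, 3, 3} → 3 values.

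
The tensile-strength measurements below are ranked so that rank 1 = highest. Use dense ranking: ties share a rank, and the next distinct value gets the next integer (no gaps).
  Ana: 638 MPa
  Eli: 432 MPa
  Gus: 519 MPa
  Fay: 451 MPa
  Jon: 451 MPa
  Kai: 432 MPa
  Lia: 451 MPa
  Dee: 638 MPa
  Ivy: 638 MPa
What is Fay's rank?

3

Sorted (descending): 638, 638, 638, 519, 451, 451, 451, 432, 432
The 3 values of 638 share dense rank 1.
The 3 values of 451 share dense rank 3.
The 2 values of 432 share dense rank 4.
Remaining distinct values take the next consecutive integers.
Fay has value 451 MPa → rank 3.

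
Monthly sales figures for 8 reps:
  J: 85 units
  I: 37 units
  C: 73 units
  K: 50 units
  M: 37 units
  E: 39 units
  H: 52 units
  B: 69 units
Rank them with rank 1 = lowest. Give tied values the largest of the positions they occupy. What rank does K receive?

Sorted (ascending): 37, 37, 39, 50, 52, 69, 73, 85
The 2 values of 37 occupy positions 1–2 → each gets rank 2.
K has value 50 units → rank 4.

4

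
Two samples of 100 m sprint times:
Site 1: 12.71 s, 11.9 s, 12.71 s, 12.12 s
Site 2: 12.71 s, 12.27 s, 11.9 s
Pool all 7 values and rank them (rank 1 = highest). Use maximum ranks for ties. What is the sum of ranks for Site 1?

18

Sorted (descending): 12.71, 12.71, 12.71, 12.27, 12.12, 11.9, 11.9
The 3 values of 12.71 occupy positions 1–3 → each gets rank 3.
The 2 values of 11.9 occupy positions 6–7 → each gets rank 7.
Site 1 values → pooled ranks: 12.71→3, 11.9→7, 12.71→3, 12.12→5
Rank sum = 3 + 7 + 3 + 5 = 18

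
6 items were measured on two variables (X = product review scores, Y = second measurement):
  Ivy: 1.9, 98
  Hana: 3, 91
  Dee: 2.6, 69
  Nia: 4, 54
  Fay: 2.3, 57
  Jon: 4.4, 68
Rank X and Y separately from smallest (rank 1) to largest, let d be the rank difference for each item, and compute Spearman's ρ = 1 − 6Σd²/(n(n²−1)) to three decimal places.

-0.486

Ranks of variable 1: 1, 4, 3, 5, 2, 6
Ranks of variable 2: 6, 5, 4, 1, 2, 3
d = r₁ − r₂: -5, -1, -1, 4, 0, 3
d²: 25, 1, 1, 16, 0, 9; Σd² = 52
ρ = 1 − 6·52/(6·35) = 1 − 312/210 = -0.486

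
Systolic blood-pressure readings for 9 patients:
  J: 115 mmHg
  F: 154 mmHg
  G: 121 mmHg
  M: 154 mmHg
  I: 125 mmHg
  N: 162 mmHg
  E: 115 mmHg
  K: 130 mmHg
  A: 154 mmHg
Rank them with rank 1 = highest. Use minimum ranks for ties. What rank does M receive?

2

Sorted (descending): 162, 154, 154, 154, 130, 125, 121, 115, 115
The 3 values of 154 occupy positions 2–4 → each gets rank 2.
The 2 values of 115 occupy positions 8–9 → each gets rank 8.
M has value 154 mmHg → rank 2.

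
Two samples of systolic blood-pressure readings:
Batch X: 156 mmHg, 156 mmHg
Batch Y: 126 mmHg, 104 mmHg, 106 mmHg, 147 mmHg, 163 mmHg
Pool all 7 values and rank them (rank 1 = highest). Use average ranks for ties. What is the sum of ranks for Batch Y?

Sorted (descending): 163, 156, 156, 147, 126, 106, 104
The 2 values of 156 occupy positions 2–3 → average rank (2+3)/2 = 2.5.
Batch Y values → pooled ranks: 126→5, 104→7, 106→6, 147→4, 163→1
Rank sum = 5 + 7 + 6 + 4 + 1 = 23

23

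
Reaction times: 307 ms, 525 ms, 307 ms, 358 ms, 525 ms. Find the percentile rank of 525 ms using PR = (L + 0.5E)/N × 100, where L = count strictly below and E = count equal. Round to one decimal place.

80.0

N = 5.
Strictly below 525: 3. Equal to 525: 2.
PR = (3 + 0.5·2)/5 × 100 = 80.0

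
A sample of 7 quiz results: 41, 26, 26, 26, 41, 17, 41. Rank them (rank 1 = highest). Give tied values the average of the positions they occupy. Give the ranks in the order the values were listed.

Sorted (descending): 41, 41, 41, 26, 26, 26, 17
The 3 values of 41 occupy positions 1–3 → average rank 2.
The 3 values of 26 occupy positions 4–6 → average rank 5.

2, 5, 5, 5, 2, 7, 2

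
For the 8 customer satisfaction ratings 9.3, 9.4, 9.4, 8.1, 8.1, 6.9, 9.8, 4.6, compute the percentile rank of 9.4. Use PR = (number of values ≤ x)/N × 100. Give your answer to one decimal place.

87.5

N = 8.
Strictly below 9.4: 5. Equal to 9.4: 2.
PR = 7/8 × 100 = 87.5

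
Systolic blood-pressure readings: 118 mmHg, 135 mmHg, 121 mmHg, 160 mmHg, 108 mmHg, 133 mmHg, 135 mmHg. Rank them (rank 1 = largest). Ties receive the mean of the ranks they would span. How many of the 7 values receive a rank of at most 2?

1

Sorted (descending): 160, 135, 135, 133, 121, 118, 108
The 2 values of 135 occupy positions 2–3 → average rank (2+3)/2 = 2.5.
Ranks ≤ 2: {1} → 1 value.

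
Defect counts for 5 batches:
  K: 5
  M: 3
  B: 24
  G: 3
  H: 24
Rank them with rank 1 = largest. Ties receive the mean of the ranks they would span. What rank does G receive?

Sorted (descending): 24, 24, 5, 3, 3
The 2 values of 24 occupy positions 1–2 → average rank (1+2)/2 = 1.5.
The 2 values of 3 occupy positions 4–5 → average rank (4+5)/2 = 4.5.
G has value 3 → rank 4.5.

4.5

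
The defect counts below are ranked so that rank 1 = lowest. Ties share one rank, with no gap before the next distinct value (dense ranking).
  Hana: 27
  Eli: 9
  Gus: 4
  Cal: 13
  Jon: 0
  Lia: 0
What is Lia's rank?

Sorted (ascending): 0, 0, 4, 9, 13, 27
The 2 values of 0 share dense rank 1.
Remaining distinct values take the next consecutive integers.
Lia has value 0 → rank 1.

1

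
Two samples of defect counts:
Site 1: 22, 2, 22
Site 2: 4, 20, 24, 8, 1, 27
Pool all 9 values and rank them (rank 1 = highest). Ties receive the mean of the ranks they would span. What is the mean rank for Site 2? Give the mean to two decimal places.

5.00

Sorted (descending): 27, 24, 22, 22, 20, 8, 4, 2, 1
The 2 values of 22 occupy positions 3–4 → average rank (3+4)/2 = 3.5.
Site 2 values → pooled ranks: 4→7, 20→5, 24→2, 8→6, 1→9, 27→1
Mean rank = (7 + 5 + 2 + 6 + 9 + 1) / 6 = 5.00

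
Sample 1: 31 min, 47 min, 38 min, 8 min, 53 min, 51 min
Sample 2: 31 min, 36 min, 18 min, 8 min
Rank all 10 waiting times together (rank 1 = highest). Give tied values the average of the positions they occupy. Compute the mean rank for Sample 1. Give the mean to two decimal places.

4.33

Sorted (descending): 53, 51, 47, 38, 36, 31, 31, 18, 8, 8
The 2 values of 31 occupy positions 6–7 → average rank (6+7)/2 = 6.5.
The 2 values of 8 occupy positions 9–10 → average rank (9+10)/2 = 9.5.
Sample 1 values → pooled ranks: 31→6.5, 47→3, 38→4, 8→9.5, 53→1, 51→2
Mean rank = (6.5 + 3 + 4 + 9.5 + 1 + 2) / 6 = 4.33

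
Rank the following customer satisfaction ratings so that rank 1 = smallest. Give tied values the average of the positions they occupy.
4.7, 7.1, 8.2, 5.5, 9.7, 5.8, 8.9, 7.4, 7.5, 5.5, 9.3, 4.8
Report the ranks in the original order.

Sorted (ascending): 4.7, 4.8, 5.5, 5.5, 5.8, 7.1, 7.4, 7.5, 8.2, 8.9, 9.3, 9.7
The 2 values of 5.5 occupy positions 3–4 → average rank (3+4)/2 = 3.5.

1, 6, 9, 3.5, 12, 5, 10, 7, 8, 3.5, 11, 2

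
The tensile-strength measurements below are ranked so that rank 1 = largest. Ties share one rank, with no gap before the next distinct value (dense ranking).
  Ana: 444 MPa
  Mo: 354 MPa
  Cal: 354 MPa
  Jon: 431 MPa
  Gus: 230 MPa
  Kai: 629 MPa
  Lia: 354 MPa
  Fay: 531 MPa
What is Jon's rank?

Sorted (descending): 629, 531, 444, 431, 354, 354, 354, 230
The 3 values of 354 share dense rank 5.
Remaining distinct values take the next consecutive integers.
Jon has value 431 MPa → rank 4.

4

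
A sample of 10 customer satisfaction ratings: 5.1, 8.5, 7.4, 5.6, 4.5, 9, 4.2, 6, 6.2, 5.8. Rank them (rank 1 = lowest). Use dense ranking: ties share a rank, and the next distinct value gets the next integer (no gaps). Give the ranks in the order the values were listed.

Sorted (ascending): 4.2, 4.5, 5.1, 5.6, 5.8, 6, 6.2, 7.4, 8.5, 9
No ties — each value takes its position as its rank.

3, 9, 8, 4, 2, 10, 1, 6, 7, 5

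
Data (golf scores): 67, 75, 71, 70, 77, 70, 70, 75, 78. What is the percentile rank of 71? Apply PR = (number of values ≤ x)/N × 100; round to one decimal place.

55.6

N = 9.
Strictly below 71: 4. Equal to 71: 1.
PR = 5/9 × 100 = 55.6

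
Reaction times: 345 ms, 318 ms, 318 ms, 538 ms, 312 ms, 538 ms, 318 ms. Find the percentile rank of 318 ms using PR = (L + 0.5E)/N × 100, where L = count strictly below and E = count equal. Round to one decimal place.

N = 7.
Strictly below 318: 1. Equal to 318: 3.
PR = (1 + 0.5·3)/7 × 100 = 35.7

35.7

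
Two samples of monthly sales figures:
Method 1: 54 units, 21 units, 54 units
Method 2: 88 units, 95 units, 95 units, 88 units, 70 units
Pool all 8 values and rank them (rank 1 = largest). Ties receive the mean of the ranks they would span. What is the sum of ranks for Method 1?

Sorted (descending): 95, 95, 88, 88, 70, 54, 54, 21
The 2 values of 95 occupy positions 1–2 → average rank (1+2)/2 = 1.5.
The 2 values of 88 occupy positions 3–4 → average rank (3+4)/2 = 3.5.
The 2 values of 54 occupy positions 6–7 → average rank (6+7)/2 = 6.5.
Method 1 values → pooled ranks: 54→6.5, 21→8, 54→6.5
Rank sum = 6.5 + 8 + 6.5 = 21

21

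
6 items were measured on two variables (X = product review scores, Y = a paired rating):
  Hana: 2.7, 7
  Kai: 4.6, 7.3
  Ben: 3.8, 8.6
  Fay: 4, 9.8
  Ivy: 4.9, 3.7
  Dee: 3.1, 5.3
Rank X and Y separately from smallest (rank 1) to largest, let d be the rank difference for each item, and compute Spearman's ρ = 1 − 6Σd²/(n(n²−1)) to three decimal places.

Ranks of variable 1: 1, 5, 3, 4, 6, 2
Ranks of variable 2: 3, 4, 5, 6, 1, 2
d = r₁ − r₂: -2, 1, -2, -2, 5, 0
d²: 4, 1, 4, 4, 25, 0; Σd² = 38
ρ = 1 − 6·38/(6·35) = 1 − 228/210 = -0.086

-0.086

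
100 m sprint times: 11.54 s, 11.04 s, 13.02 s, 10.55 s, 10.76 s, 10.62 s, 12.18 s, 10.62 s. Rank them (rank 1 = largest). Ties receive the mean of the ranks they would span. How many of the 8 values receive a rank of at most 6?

Sorted (descending): 13.02, 12.18, 11.54, 11.04, 10.76, 10.62, 10.62, 10.55
The 2 values of 10.62 occupy positions 6–7 → average rank (6+7)/2 = 6.5.
Ranks ≤ 6: {1, 2, 3, 4, 5} → 5 values.

5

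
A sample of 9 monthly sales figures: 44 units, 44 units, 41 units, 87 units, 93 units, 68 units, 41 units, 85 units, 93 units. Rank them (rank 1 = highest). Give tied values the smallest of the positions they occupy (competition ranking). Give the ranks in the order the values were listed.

6, 6, 8, 3, 1, 5, 8, 4, 1

Sorted (descending): 93, 93, 87, 85, 68, 44, 44, 41, 41
The 2 values of 93 occupy positions 1–2 → each gets rank 1.
The 2 values of 44 occupy positions 6–7 → each gets rank 6.
The 2 values of 41 occupy positions 8–9 → each gets rank 8.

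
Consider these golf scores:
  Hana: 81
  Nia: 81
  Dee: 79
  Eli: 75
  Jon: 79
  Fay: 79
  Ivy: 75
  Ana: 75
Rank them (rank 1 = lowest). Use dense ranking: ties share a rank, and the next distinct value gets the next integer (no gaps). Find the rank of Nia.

3

Sorted (ascending): 75, 75, 75, 79, 79, 79, 81, 81
The 3 values of 75 share dense rank 1.
The 3 values of 79 share dense rank 2.
The 2 values of 81 share dense rank 3.
Nia has value 81 → rank 3.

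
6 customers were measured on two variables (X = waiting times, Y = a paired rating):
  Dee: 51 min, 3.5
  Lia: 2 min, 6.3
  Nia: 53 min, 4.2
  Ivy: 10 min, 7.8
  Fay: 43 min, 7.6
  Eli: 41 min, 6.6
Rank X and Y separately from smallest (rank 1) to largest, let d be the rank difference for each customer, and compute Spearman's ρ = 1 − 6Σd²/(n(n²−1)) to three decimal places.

Ranks of variable 1: 5, 1, 6, 2, 4, 3
Ranks of variable 2: 1, 3, 2, 6, 5, 4
d = r₁ − r₂: 4, -2, 4, -4, -1, -1
d²: 16, 4, 16, 16, 1, 1; Σd² = 54
ρ = 1 − 6·54/(6·35) = 1 − 324/210 = -0.543

-0.543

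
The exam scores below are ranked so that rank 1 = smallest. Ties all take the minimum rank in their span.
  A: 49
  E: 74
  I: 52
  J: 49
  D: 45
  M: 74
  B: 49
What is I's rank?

Sorted (ascending): 45, 49, 49, 49, 52, 74, 74
The 3 values of 49 occupy positions 2–4 → each gets rank 2.
The 2 values of 74 occupy positions 6–7 → each gets rank 6.
I has value 52 → rank 5.

5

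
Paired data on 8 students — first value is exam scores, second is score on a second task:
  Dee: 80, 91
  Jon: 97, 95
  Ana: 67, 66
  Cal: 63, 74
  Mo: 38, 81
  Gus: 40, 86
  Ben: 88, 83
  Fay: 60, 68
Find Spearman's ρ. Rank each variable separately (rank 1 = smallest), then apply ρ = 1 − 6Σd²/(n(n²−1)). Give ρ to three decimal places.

Ranks of variable 1: 6, 8, 5, 4, 1, 2, 7, 3
Ranks of variable 2: 7, 8, 1, 3, 4, 6, 5, 2
d = r₁ − r₂: -1, 0, 4, 1, -3, -4, 2, 1
d²: 1, 0, 16, 1, 9, 16, 4, 1; Σd² = 48
ρ = 1 − 6·48/(8·63) = 1 − 288/504 = 0.429

0.429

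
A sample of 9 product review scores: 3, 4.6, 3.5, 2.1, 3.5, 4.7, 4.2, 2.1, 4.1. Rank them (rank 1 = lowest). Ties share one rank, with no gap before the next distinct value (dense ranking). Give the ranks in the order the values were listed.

Sorted (ascending): 2.1, 2.1, 3, 3.5, 3.5, 4.1, 4.2, 4.6, 4.7
The 2 values of 2.1 share dense rank 1.
The 2 values of 3.5 share dense rank 3.
Remaining distinct values take the next consecutive integers.

2, 6, 3, 1, 3, 7, 5, 1, 4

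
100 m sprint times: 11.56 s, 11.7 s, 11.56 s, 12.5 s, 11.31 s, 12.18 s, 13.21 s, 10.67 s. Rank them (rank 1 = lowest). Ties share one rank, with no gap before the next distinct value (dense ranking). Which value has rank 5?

12.18

Sorted (ascending): 10.67, 11.31, 11.56, 11.56, 11.7, 12.18, 12.5, 13.21
The 2 values of 11.56 share dense rank 3.
Remaining distinct values take the next consecutive integers.
Rank 5 → value 12.18.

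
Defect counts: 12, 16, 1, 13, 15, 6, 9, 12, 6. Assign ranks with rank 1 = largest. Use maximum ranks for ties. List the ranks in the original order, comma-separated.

Sorted (descending): 16, 15, 13, 12, 12, 9, 6, 6, 1
The 2 values of 12 occupy positions 4–5 → each gets rank 5.
The 2 values of 6 occupy positions 7–8 → each gets rank 8.

5, 1, 9, 3, 2, 8, 6, 5, 8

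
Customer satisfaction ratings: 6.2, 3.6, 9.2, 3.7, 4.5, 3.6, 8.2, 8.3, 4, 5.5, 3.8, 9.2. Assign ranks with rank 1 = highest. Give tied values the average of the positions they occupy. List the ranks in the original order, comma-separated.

5, 11.5, 1.5, 10, 7, 11.5, 4, 3, 8, 6, 9, 1.5

Sorted (descending): 9.2, 9.2, 8.3, 8.2, 6.2, 5.5, 4.5, 4, 3.8, 3.7, 3.6, 3.6
The 2 values of 9.2 occupy positions 1–2 → average rank (1+2)/2 = 1.5.
The 2 values of 3.6 occupy positions 11–12 → average rank (11+12)/2 = 11.5.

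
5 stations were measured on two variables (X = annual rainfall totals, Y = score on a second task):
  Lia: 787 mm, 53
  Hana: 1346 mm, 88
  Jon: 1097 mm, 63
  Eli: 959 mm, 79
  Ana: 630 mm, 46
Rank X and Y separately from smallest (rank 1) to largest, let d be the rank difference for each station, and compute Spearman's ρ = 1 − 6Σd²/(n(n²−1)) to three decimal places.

Ranks of variable 1: 2, 5, 4, 3, 1
Ranks of variable 2: 2, 5, 3, 4, 1
d = r₁ − r₂: 0, 0, 1, -1, 0
d²: 0, 0, 1, 1, 0; Σd² = 2
ρ = 1 − 6·2/(5·24) = 1 − 12/120 = 0.900

0.900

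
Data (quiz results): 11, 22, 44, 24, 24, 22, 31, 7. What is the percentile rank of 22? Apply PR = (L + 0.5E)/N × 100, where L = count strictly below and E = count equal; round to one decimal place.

N = 8.
Strictly below 22: 2. Equal to 22: 2.
PR = (2 + 0.5·2)/8 × 100 = 37.5

37.5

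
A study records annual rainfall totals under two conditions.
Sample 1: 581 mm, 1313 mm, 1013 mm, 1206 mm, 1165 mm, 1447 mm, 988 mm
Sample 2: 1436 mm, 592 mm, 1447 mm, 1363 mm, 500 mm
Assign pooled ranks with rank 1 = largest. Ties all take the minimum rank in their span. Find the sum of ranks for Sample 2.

Sorted (descending): 1447, 1447, 1436, 1363, 1313, 1206, 1165, 1013, 988, 592, 581, 500
The 2 values of 1447 occupy positions 1–2 → each gets rank 1.
Sample 2 values → pooled ranks: 1436→3, 592→10, 1447→1, 1363→4, 500→12
Rank sum = 3 + 10 + 1 + 4 + 12 = 30

30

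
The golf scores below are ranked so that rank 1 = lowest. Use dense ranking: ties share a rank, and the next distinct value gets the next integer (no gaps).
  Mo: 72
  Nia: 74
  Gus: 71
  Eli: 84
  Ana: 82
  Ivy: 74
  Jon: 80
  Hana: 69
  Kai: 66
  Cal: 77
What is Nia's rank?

Sorted (ascending): 66, 69, 71, 72, 74, 74, 77, 80, 82, 84
The 2 values of 74 share dense rank 5.
Remaining distinct values take the next consecutive integers.
Nia has value 74 → rank 5.

5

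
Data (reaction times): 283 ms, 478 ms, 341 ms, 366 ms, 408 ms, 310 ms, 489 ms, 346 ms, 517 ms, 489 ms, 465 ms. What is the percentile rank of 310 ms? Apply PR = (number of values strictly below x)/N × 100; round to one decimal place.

9.1

N = 11.
Strictly below 310: 1. Equal to 310: 1.
PR = 1/11 × 100 = 9.1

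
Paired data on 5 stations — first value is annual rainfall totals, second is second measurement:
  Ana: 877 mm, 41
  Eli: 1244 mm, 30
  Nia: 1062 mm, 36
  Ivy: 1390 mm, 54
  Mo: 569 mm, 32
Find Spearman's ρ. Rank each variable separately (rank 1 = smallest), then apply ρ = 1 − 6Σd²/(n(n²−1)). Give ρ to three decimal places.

Ranks of variable 1: 2, 4, 3, 5, 1
Ranks of variable 2: 4, 1, 3, 5, 2
d = r₁ − r₂: -2, 3, 0, 0, -1
d²: 4, 9, 0, 0, 1; Σd² = 14
ρ = 1 − 6·14/(5·24) = 1 − 84/120 = 0.300

0.300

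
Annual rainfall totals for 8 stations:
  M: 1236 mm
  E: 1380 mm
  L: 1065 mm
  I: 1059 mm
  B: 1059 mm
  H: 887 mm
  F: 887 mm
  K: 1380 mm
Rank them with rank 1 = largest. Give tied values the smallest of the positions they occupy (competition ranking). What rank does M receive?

Sorted (descending): 1380, 1380, 1236, 1065, 1059, 1059, 887, 887
The 2 values of 1380 occupy positions 1–2 → each gets rank 1.
The 2 values of 1059 occupy positions 5–6 → each gets rank 5.
The 2 values of 887 occupy positions 7–8 → each gets rank 7.
M has value 1236 mm → rank 3.

3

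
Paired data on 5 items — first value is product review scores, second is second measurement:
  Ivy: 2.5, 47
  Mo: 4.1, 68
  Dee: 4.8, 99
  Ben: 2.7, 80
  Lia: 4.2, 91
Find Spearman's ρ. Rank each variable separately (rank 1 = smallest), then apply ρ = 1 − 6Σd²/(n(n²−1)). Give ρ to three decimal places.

0.900

Ranks of variable 1: 1, 3, 5, 2, 4
Ranks of variable 2: 1, 2, 5, 3, 4
d = r₁ − r₂: 0, 1, 0, -1, 0
d²: 0, 1, 0, 1, 0; Σd² = 2
ρ = 1 − 6·2/(5·24) = 1 − 12/120 = 0.900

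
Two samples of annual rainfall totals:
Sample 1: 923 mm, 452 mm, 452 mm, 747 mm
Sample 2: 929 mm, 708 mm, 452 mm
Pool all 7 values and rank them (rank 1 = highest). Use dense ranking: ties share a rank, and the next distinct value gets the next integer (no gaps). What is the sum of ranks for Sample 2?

10

Sorted (descending): 929, 923, 747, 708, 452, 452, 452
The 3 values of 452 share dense rank 5.
Remaining distinct values take the next consecutive integers.
Sample 2 values → pooled ranks: 929→1, 708→4, 452→5
Rank sum = 1 + 4 + 5 = 10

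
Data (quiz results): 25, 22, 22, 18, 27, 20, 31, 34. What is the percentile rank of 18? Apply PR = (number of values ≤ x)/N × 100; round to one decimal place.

N = 8.
Strictly below 18: 0. Equal to 18: 1.
PR = 1/8 × 100 = 12.5

12.5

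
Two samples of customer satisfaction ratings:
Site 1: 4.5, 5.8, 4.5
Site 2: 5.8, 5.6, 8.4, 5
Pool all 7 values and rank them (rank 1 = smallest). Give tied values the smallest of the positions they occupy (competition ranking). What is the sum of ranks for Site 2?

Sorted (ascending): 4.5, 4.5, 5, 5.6, 5.8, 5.8, 8.4
The 2 values of 4.5 occupy positions 1–2 → each gets rank 1.
The 2 values of 5.8 occupy positions 5–6 → each gets rank 5.
Site 2 values → pooled ranks: 5.8→5, 5.6→4, 8.4→7, 5→3
Rank sum = 5 + 4 + 7 + 3 = 19

19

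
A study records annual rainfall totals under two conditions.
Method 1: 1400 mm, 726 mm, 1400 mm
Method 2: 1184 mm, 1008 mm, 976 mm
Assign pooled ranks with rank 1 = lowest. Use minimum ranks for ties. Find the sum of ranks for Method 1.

Sorted (ascending): 726, 976, 1008, 1184, 1400, 1400
The 2 values of 1400 occupy positions 5–6 → each gets rank 5.
Method 1 values → pooled ranks: 1400→5, 726→1, 1400→5
Rank sum = 5 + 1 + 5 = 11

11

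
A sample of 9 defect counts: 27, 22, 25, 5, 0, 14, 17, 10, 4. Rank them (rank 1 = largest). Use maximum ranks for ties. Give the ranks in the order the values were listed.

1, 3, 2, 7, 9, 5, 4, 6, 8

Sorted (descending): 27, 25, 22, 17, 14, 10, 5, 4, 0
No ties — each value takes its position as its rank.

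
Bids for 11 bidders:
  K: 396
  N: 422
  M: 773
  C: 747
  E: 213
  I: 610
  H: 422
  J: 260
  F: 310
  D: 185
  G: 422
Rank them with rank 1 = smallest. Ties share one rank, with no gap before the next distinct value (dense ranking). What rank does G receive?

6

Sorted (ascending): 185, 213, 260, 310, 396, 422, 422, 422, 610, 747, 773
The 3 values of 422 share dense rank 6.
Remaining distinct values take the next consecutive integers.
G has value 422 → rank 6.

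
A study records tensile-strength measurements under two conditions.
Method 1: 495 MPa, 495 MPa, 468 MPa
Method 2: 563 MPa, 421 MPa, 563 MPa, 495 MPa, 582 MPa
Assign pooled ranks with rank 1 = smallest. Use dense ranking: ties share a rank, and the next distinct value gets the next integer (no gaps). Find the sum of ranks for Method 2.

Sorted (ascending): 421, 468, 495, 495, 495, 563, 563, 582
The 3 values of 495 share dense rank 3.
The 2 values of 563 share dense rank 4.
Remaining distinct values take the next consecutive integers.
Method 2 values → pooled ranks: 563→4, 421→1, 563→4, 495→3, 582→5
Rank sum = 4 + 1 + 4 + 3 + 5 = 17

17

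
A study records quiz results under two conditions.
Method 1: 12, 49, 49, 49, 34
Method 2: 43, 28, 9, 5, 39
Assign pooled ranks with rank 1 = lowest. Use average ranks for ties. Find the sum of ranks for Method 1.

Sorted (ascending): 5, 9, 12, 28, 34, 39, 43, 49, 49, 49
The 3 values of 49 occupy positions 8–10 → average rank 9.
Method 1 values → pooled ranks: 12→3, 49→9, 49→9, 49→9, 34→5
Rank sum = 3 + 9 + 9 + 9 + 5 = 35

35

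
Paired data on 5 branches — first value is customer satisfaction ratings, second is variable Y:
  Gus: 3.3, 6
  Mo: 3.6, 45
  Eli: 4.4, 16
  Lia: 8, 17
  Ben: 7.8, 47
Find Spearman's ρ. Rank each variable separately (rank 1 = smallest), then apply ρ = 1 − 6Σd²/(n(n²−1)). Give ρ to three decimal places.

Ranks of variable 1: 1, 2, 3, 5, 4
Ranks of variable 2: 1, 4, 2, 3, 5
d = r₁ − r₂: 0, -2, 1, 2, -1
d²: 0, 4, 1, 4, 1; Σd² = 10
ρ = 1 − 6·10/(5·24) = 1 − 60/120 = 0.500

0.500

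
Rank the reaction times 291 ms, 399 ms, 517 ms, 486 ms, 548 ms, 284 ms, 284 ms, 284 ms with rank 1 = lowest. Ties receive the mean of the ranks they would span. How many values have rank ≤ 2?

3

Sorted (ascending): 284, 284, 284, 291, 399, 486, 517, 548
The 3 values of 284 occupy positions 1–3 → average rank 2.
Ranks ≤ 2: {2, 2, 2} → 3 values.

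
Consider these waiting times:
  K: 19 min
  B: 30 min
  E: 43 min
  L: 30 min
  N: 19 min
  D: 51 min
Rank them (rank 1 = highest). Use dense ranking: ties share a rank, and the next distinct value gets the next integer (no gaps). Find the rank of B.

3

Sorted (descending): 51, 43, 30, 30, 19, 19
The 2 values of 30 share dense rank 3.
The 2 values of 19 share dense rank 4.
Remaining distinct values take the next consecutive integers.
B has value 30 min → rank 3.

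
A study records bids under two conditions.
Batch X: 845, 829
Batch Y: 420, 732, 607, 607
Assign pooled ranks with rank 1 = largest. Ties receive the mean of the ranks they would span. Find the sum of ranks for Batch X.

3

Sorted (descending): 845, 829, 732, 607, 607, 420
The 2 values of 607 occupy positions 4–5 → average rank (4+5)/2 = 4.5.
Batch X values → pooled ranks: 845→1, 829→2
Rank sum = 1 + 2 = 3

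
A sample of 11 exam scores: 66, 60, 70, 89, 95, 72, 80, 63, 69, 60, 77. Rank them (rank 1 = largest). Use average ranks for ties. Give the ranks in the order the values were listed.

8, 10.5, 6, 2, 1, 5, 3, 9, 7, 10.5, 4

Sorted (descending): 95, 89, 80, 77, 72, 70, 69, 66, 63, 60, 60
The 2 values of 60 occupy positions 10–11 → average rank (10+11)/2 = 10.5.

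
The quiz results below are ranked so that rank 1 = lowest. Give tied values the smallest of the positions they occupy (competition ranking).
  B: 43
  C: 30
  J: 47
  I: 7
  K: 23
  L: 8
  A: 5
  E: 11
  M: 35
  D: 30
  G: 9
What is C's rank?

7

Sorted (ascending): 5, 7, 8, 9, 11, 23, 30, 30, 35, 43, 47
The 2 values of 30 occupy positions 7–8 → each gets rank 7.
C has value 30 → rank 7.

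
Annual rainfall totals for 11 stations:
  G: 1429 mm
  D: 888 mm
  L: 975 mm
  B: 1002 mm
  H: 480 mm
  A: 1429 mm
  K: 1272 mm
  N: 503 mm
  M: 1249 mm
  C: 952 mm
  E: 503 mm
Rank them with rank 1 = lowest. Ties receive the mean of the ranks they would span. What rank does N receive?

Sorted (ascending): 480, 503, 503, 888, 952, 975, 1002, 1249, 1272, 1429, 1429
The 2 values of 503 occupy positions 2–3 → average rank (2+3)/2 = 2.5.
The 2 values of 1429 occupy positions 10–11 → average rank (10+11)/2 = 10.5.
N has value 503 mm → rank 2.5.

2.5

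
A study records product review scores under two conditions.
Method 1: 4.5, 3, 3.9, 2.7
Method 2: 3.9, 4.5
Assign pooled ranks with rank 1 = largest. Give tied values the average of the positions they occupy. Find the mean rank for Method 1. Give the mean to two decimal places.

4.00

Sorted (descending): 4.5, 4.5, 3.9, 3.9, 3, 2.7
The 2 values of 4.5 occupy positions 1–2 → average rank (1+2)/2 = 1.5.
The 2 values of 3.9 occupy positions 3–4 → average rank (3+4)/2 = 3.5.
Method 1 values → pooled ranks: 4.5→1.5, 3→5, 3.9→3.5, 2.7→6
Mean rank = (1.5 + 5 + 3.5 + 6) / 4 = 4.00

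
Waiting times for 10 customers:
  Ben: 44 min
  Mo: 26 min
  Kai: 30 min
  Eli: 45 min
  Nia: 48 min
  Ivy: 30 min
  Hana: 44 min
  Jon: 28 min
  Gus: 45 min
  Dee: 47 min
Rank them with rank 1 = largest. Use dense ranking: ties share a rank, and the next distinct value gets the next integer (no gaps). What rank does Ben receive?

4

Sorted (descending): 48, 47, 45, 45, 44, 44, 30, 30, 28, 26
The 2 values of 45 share dense rank 3.
The 2 values of 44 share dense rank 4.
The 2 values of 30 share dense rank 5.
Remaining distinct values take the next consecutive integers.
Ben has value 44 min → rank 4.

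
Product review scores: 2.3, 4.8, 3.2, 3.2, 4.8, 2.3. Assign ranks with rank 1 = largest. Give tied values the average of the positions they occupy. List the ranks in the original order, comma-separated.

Sorted (descending): 4.8, 4.8, 3.2, 3.2, 2.3, 2.3
The 2 values of 4.8 occupy positions 1–2 → average rank (1+2)/2 = 1.5.
The 2 values of 3.2 occupy positions 3–4 → average rank (3+4)/2 = 3.5.
The 2 values of 2.3 occupy positions 5–6 → average rank (5+6)/2 = 5.5.

5.5, 1.5, 3.5, 3.5, 1.5, 5.5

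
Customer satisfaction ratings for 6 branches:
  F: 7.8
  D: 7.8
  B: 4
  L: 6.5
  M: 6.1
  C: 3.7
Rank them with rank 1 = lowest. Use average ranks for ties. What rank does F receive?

Sorted (ascending): 3.7, 4, 6.1, 6.5, 7.8, 7.8
The 2 values of 7.8 occupy positions 5–6 → average rank (5+6)/2 = 5.5.
F has value 7.8 → rank 5.5.

5.5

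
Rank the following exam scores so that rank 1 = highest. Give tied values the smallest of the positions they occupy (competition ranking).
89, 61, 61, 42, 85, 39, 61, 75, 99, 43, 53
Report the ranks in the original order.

2, 5, 5, 10, 3, 11, 5, 4, 1, 9, 8

Sorted (descending): 99, 89, 85, 75, 61, 61, 61, 53, 43, 42, 39
The 3 values of 61 occupy positions 5–7 → each gets rank 5.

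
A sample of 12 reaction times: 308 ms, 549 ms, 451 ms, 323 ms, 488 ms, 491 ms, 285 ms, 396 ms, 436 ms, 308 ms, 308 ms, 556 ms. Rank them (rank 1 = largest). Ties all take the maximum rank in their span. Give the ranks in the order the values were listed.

Sorted (descending): 556, 549, 491, 488, 451, 436, 396, 323, 308, 308, 308, 285
The 3 values of 308 occupy positions 9–11 → each gets rank 11.

11, 2, 5, 8, 4, 3, 12, 7, 6, 11, 11, 1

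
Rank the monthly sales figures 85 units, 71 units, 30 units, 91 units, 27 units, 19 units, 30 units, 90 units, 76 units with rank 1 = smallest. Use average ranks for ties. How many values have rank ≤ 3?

2

Sorted (ascending): 19, 27, 30, 30, 71, 76, 85, 90, 91
The 2 values of 30 occupy positions 3–4 → average rank (3+4)/2 = 3.5.
Ranks ≤ 3: {1, 2} → 2 values.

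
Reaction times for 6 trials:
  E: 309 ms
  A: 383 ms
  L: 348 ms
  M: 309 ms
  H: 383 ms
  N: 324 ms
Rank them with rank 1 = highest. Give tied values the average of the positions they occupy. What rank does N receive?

Sorted (descending): 383, 383, 348, 324, 309, 309
The 2 values of 383 occupy positions 1–2 → average rank (1+2)/2 = 1.5.
The 2 values of 309 occupy positions 5–6 → average rank (5+6)/2 = 5.5.
N has value 324 ms → rank 4.

4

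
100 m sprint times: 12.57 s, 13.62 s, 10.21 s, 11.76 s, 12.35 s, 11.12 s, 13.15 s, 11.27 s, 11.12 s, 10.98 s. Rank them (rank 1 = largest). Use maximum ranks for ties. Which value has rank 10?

Sorted (descending): 13.62, 13.15, 12.57, 12.35, 11.76, 11.27, 11.12, 11.12, 10.98, 10.21
The 2 values of 11.12 occupy positions 7–8 → each gets rank 8.
Rank 10 → value 10.21.

10.21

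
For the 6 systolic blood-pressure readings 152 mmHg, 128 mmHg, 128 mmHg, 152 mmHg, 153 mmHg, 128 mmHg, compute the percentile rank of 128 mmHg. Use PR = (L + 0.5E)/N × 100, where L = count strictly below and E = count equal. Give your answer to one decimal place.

25.0

N = 6.
Strictly below 128: 0. Equal to 128: 3.
PR = (0 + 0.5·3)/6 × 100 = 25.0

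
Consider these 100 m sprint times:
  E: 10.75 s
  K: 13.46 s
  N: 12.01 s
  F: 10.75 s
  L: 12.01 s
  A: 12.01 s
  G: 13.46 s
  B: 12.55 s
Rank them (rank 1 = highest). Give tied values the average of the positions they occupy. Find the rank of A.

Sorted (descending): 13.46, 13.46, 12.55, 12.01, 12.01, 12.01, 10.75, 10.75
The 2 values of 13.46 occupy positions 1–2 → average rank (1+2)/2 = 1.5.
The 3 values of 12.01 occupy positions 4–6 → average rank 5.
The 2 values of 10.75 occupy positions 7–8 → average rank (7+8)/2 = 7.5.
A has value 12.01 s → rank 5.

5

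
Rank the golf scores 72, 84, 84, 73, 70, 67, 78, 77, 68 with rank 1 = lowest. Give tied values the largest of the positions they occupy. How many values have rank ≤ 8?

Sorted (ascending): 67, 68, 70, 72, 73, 77, 78, 84, 84
The 2 values of 84 occupy positions 8–9 → each gets rank 9.
Ranks ≤ 8: {1, 2, 3, 4, 5, 6, 7} → 7 values.

7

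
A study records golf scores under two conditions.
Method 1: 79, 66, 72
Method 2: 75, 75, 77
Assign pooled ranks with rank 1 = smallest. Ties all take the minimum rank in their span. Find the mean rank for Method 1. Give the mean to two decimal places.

3.00

Sorted (ascending): 66, 72, 75, 75, 77, 79
The 2 values of 75 occupy positions 3–4 → each gets rank 3.
Method 1 values → pooled ranks: 79→6, 66→1, 72→2
Mean rank = (6 + 1 + 2) / 3 = 3.00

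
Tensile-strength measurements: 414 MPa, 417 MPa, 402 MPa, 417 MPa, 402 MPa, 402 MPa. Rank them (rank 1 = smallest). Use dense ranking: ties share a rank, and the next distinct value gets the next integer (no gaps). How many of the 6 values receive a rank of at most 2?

Sorted (ascending): 402, 402, 402, 414, 417, 417
The 3 values of 402 share dense rank 1.
The 2 values of 417 share dense rank 3.
Remaining distinct values take the next consecutive integers.
Ranks ≤ 2: {1, 1, 1, 2} → 4 values.

4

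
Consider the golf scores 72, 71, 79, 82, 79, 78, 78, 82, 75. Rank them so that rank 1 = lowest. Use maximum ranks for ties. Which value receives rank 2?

Sorted (ascending): 71, 72, 75, 78, 78, 79, 79, 82, 82
The 2 values of 78 occupy positions 4–5 → each gets rank 5.
The 2 values of 79 occupy positions 6–7 → each gets rank 7.
The 2 values of 82 occupy positions 8–9 → each gets rank 9.
Rank 2 → value 72.

72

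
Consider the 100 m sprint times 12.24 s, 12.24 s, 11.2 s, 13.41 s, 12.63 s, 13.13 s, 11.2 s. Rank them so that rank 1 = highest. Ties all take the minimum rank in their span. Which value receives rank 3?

Sorted (descending): 13.41, 13.13, 12.63, 12.24, 12.24, 11.2, 11.2
The 2 values of 12.24 occupy positions 4–5 → each gets rank 4.
The 2 values of 11.2 occupy positions 6–7 → each gets rank 6.
Rank 3 → value 12.63.

12.63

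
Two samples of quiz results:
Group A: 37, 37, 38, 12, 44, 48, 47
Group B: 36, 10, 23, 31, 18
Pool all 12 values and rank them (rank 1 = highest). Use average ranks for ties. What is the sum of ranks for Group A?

32

Sorted (descending): 48, 47, 44, 38, 37, 37, 36, 31, 23, 18, 12, 10
The 2 values of 37 occupy positions 5–6 → average rank (5+6)/2 = 5.5.
Group A values → pooled ranks: 37→5.5, 37→5.5, 38→4, 12→11, 44→3, 48→1, 47→2
Rank sum = 5.5 + 5.5 + 4 + 11 + 3 + 1 + 2 = 32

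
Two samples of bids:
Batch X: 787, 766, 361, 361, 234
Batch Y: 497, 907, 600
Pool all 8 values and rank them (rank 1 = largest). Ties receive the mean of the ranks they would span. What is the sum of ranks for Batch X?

26

Sorted (descending): 907, 787, 766, 600, 497, 361, 361, 234
The 2 values of 361 occupy positions 6–7 → average rank (6+7)/2 = 6.5.
Batch X values → pooled ranks: 787→2, 766→3, 361→6.5, 361→6.5, 234→8
Rank sum = 2 + 3 + 6.5 + 6.5 + 8 = 26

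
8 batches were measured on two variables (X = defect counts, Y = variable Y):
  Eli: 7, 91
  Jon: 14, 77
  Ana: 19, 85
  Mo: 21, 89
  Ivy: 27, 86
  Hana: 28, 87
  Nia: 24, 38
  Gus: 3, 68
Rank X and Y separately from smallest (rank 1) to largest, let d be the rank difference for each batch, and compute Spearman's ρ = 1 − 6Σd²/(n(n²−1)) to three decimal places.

0.119

Ranks of variable 1: 2, 3, 4, 5, 7, 8, 6, 1
Ranks of variable 2: 8, 3, 4, 7, 5, 6, 1, 2
d = r₁ − r₂: -6, 0, 0, -2, 2, 2, 5, -1
d²: 36, 0, 0, 4, 4, 4, 25, 1; Σd² = 74
ρ = 1 − 6·74/(8·63) = 1 − 444/504 = 0.119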